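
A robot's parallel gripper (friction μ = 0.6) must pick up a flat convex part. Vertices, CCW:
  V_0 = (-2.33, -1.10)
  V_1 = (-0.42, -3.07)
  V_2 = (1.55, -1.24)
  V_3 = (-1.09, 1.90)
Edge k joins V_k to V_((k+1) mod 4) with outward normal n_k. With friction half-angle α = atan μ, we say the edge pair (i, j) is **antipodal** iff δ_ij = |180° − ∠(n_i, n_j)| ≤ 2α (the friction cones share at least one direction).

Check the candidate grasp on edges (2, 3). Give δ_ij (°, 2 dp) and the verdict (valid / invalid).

δ = 62.51°, invalid

α = atan 0.6 = 30.96°;  2α = 61.93°
edge 2: e_2 = (-2.64, +3.14);  n_2 = (+0.7654, +0.6435)
edge 3: e_3 = (-1.24, -3.00);  n_3 = (-0.9242, +0.3820)
∠(n_2, n_3) = 117.49°
δ = |180° − 117.49°| = 62.51°
62.51° > 2α = 61.93°  →  invalid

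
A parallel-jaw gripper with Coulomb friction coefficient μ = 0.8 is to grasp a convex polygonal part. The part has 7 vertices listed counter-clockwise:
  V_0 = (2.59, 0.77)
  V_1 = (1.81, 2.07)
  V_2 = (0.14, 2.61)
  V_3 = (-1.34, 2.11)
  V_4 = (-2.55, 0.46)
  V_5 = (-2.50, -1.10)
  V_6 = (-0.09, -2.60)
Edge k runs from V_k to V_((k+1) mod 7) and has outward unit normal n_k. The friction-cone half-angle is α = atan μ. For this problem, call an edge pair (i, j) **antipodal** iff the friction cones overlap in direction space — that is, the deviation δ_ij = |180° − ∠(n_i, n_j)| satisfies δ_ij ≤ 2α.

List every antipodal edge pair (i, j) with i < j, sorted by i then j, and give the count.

α = atan 0.8 = 38.66°;  2α = 77.32°
n_0 = (+0.8575, +0.5145)
n_1 = (+0.3077, +0.9515)
n_2 = (-0.3201, +0.9474)
n_3 = (-0.8064, +0.5914)
n_4 = (-0.9995, -0.0320)
n_5 = (-0.5284, -0.8490)
n_6 = (+0.7827, -0.6224)
  (0,1): δ = 138.88°  ·
  (0,2): δ = 102.30°  ·
  (0,3): δ = 67.22°  ✓
  (0,4): δ = 29.13°  ✓
  (0,5): δ = 27.14°  ✓
  (0,6): δ = 110.54°  ·
  (1,2): δ = 143.41°  ·
  (1,3): δ = 108.34°  ·
  (1,4): δ = 70.25°  ✓
  (1,5): δ = 13.98°  ✓
  (1,6): δ = 69.43°  ✓
  (2,3): δ = 144.92°  ·
  (2,4): δ = 106.83°  ·
  (2,5): δ = 50.57°  ✓
  (2,6): δ = 32.84°  ✓
  (3,4): δ = 141.91°  ·
  (3,5): δ = 85.64°  ·
  (3,6): δ = 2.24°  ✓
  (4,5): δ = 123.73°  ·
  (4,6): δ = 40.33°  ✓
  (5,6): δ = 96.60°  ·
antipodal pairs: 10

count = 10; pairs: (0,3), (0,4), (0,5), (1,4), (1,5), (1,6), (2,5), (2,6), (3,6), (4,6)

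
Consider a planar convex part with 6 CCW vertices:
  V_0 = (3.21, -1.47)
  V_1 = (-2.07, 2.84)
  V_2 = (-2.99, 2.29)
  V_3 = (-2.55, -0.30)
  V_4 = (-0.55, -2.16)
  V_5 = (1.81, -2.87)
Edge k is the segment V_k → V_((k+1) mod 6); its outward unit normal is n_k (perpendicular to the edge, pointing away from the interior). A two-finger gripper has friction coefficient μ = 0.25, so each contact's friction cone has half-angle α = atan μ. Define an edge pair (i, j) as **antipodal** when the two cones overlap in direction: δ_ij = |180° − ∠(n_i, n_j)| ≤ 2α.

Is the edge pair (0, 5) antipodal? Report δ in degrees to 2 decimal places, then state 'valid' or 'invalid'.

δ = 84.22°, invalid

α = atan 0.25 = 14.04°;  2α = 28.07°
edge 0: e_0 = (-5.28, +4.31);  n_0 = (+0.6324, +0.7747)
edge 5: e_5 = (+1.40, +1.40);  n_5 = (+0.7071, -0.7071)
∠(n_0, n_5) = 95.78°
δ = |180° − 95.78°| = 84.22°
84.22° > 2α = 28.07°  →  invalid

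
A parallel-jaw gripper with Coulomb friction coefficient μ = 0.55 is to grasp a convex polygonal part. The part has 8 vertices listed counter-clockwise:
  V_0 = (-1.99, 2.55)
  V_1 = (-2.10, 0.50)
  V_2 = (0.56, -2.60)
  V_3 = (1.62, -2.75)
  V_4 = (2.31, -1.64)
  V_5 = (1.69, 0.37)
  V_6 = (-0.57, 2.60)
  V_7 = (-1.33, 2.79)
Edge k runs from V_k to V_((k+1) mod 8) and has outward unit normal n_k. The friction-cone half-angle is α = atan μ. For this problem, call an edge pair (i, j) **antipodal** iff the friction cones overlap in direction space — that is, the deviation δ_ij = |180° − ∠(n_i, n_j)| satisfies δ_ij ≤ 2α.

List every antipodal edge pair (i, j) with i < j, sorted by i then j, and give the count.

α = atan 0.55 = 28.81°;  2α = 57.62°
n_0 = (-0.9986, +0.0536)
n_1 = (-0.7589, -0.6512)
n_2 = (-0.1401, -0.9901)
n_3 = (+0.8493, -0.5279)
n_4 = (+0.9556, +0.2948)
n_5 = (+0.7024, +0.7118)
n_6 = (+0.2425, +0.9701)
n_7 = (-0.3417, +0.9398)
  (0,1): δ = 136.30°  ·
  (0,2): δ = 94.98°  ·
  (0,3): δ = 28.79°  ✓
  (0,4): δ = 20.21°  ✓
  (0,5): δ = 48.45°  ✓
  (0,6): δ = 79.04°  ·
  (0,7): δ = 113.05°  ·
  (1,2): δ = 138.69°  ·
  (1,3): δ = 72.50°  ·
  (1,4): δ = 23.49°  ✓
  (1,5): δ = 4.75°  ✓
  (1,6): δ = 35.33°  ✓
  (1,7): δ = 69.35°  ·
  (2,3): δ = 113.81°  ·
  (2,4): δ = 64.80°  ·
  (2,5): δ = 36.56°  ✓
  (2,6): δ = 5.98°  ✓
  (2,7): δ = 28.04°  ✓
  (3,4): δ = 130.99°  ·
  (3,5): δ = 102.75°  ·
  (3,6): δ = 72.17°  ·
  (3,7): δ = 38.15°  ✓
  (4,5): δ = 151.76°  ·
  (4,6): δ = 121.18°  ·
  (4,7): δ = 87.16°  ·
  (5,6): δ = 149.42°  ·
  (5,7): δ = 115.40°  ·
  (6,7): δ = 145.98°  ·
antipodal pairs: 10

count = 10; pairs: (0,3), (0,4), (0,5), (1,4), (1,5), (1,6), (2,5), (2,6), (2,7), (3,7)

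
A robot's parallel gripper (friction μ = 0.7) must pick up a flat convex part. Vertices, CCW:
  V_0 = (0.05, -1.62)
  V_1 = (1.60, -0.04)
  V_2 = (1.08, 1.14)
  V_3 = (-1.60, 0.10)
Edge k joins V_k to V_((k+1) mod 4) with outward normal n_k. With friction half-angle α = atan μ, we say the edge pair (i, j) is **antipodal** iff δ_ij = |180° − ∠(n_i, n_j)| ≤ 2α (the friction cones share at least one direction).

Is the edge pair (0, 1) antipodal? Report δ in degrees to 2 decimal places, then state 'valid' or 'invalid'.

α = atan 0.7 = 34.99°;  2α = 69.98°
edge 0: e_0 = (+1.55, +1.58);  n_0 = (+0.7139, -0.7003)
edge 1: e_1 = (-0.52, +1.18);  n_1 = (+0.9151, +0.4033)
∠(n_0, n_1) = 68.23°
δ = |180° − 68.23°| = 111.77°
111.77° > 2α = 69.98°  →  invalid

δ = 111.77°, invalid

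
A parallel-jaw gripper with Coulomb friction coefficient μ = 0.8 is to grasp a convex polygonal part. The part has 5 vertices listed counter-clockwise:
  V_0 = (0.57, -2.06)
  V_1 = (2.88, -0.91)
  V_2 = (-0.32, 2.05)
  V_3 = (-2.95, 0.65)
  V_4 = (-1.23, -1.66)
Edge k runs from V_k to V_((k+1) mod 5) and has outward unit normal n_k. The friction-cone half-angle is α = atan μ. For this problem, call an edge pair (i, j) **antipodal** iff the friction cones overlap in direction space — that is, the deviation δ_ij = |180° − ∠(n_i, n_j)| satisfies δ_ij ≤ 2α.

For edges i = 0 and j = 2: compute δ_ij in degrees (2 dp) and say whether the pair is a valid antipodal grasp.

δ = 1.56°, valid

α = atan 0.8 = 38.66°;  2α = 77.32°
edge 0: e_0 = (+2.31, +1.15);  n_0 = (+0.4457, -0.8952)
edge 2: e_2 = (-2.63, -1.40);  n_2 = (-0.4699, +0.8827)
∠(n_0, n_2) = 178.44°
δ = |180° − 178.44°| = 1.56°
1.56° ≤ 2α = 77.32°  →  valid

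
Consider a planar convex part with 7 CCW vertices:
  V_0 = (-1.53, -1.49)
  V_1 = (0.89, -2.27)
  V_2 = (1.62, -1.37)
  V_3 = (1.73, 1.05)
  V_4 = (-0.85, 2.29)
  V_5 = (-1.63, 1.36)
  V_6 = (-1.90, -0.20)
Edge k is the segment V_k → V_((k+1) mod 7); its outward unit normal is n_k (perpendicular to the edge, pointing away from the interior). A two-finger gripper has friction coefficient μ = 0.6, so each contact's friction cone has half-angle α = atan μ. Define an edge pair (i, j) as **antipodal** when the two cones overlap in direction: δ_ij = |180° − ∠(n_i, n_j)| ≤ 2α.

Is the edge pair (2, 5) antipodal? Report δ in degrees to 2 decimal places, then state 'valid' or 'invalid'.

δ = 7.22°, valid

α = atan 0.6 = 30.96°;  2α = 61.93°
edge 2: e_2 = (+0.11, +2.42);  n_2 = (+0.9990, -0.0454)
edge 5: e_5 = (-0.27, -1.56);  n_5 = (-0.9854, +0.1705)
∠(n_2, n_5) = 172.78°
δ = |180° − 172.78°| = 7.22°
7.22° ≤ 2α = 61.93°  →  valid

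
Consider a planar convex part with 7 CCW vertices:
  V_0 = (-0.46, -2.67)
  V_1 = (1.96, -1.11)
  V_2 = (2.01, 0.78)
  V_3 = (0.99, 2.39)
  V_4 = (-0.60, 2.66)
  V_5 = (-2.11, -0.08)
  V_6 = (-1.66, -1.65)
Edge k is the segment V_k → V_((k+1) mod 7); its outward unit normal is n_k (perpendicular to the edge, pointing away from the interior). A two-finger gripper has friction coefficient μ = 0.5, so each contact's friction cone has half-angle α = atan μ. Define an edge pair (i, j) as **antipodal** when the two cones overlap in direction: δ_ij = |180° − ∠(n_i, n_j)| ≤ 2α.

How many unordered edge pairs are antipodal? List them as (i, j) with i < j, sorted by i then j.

count = 8; pairs: (0,3), (0,4), (1,4), (1,5), (1,6), (2,5), (2,6), (3,6)

α = atan 0.5 = 26.57°;  2α = 53.13°
n_0 = (+0.5418, -0.8405)
n_1 = (+0.9997, -0.0264)
n_2 = (+0.8447, +0.5352)
n_3 = (+0.1674, +0.9859)
n_4 = (-0.8758, +0.4827)
n_5 = (-0.9613, -0.2755)
n_6 = (-0.6476, -0.7619)
  (0,1): δ = 124.32°  ·
  (0,2): δ = 90.45°  ·
  (0,3): δ = 42.44°  ✓
  (0,4): δ = 28.33°  ✓
  (0,5): δ = 73.19°  ·
  (0,6): δ = 106.83°  ·
  (1,2): δ = 146.13°  ·
  (1,3): δ = 98.12°  ·
  (1,4): δ = 27.34°  ✓
  (1,5): δ = 17.51°  ✓
  (1,6): δ = 51.15°  ✓
  (2,3): δ = 131.99°  ·
  (2,4): δ = 61.21°  ·
  (2,5): δ = 16.36°  ✓
  (2,6): δ = 17.28°  ✓
  (3,4): δ = 109.22°  ·
  (3,5): δ = 64.37°  ·
  (3,6): δ = 30.73°  ✓
  (4,5): δ = 135.15°  ·
  (4,6): δ = 101.51°  ·
  (5,6): δ = 146.36°  ·
antipodal pairs: 8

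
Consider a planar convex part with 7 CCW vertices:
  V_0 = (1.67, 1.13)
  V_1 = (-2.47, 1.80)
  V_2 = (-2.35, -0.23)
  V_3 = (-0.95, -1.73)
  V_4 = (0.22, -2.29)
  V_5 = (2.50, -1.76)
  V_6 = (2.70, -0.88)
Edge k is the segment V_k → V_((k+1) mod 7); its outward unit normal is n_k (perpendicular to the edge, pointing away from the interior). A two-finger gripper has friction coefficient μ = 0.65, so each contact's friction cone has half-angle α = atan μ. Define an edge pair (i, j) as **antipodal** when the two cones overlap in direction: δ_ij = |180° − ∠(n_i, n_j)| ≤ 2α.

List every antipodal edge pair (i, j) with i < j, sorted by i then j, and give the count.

α = atan 0.65 = 33.02°;  2α = 66.05°
n_0 = (+0.1598, +0.9872)
n_1 = (-0.9983, -0.0590)
n_2 = (-0.7311, -0.6823)
n_3 = (-0.4317, -0.9020)
n_4 = (+0.2264, -0.9740)
n_5 = (+0.9751, -0.2216)
n_6 = (+0.8900, +0.4560)
  (0,1): δ = 77.42°  ·
  (0,2): δ = 37.78°  ✓
  (0,3): δ = 16.38°  ✓
  (0,4): δ = 22.28°  ✓
  (0,5): δ = 86.39°  ·
  (0,6): δ = 126.33°  ·
  (1,2): δ = 140.36°  ·
  (1,3): δ = 118.96°  ·
  (1,4): δ = 80.30°  ·
  (1,5): δ = 16.19°  ✓
  (1,6): δ = 23.75°  ✓
  (2,3): δ = 158.60°  ·
  (2,4): δ = 119.94°  ·
  (2,5): δ = 55.83°  ✓
  (2,6): δ = 15.89°  ✓
  (3,4): δ = 141.34°  ·
  (3,5): δ = 77.23°  ·
  (3,6): δ = 37.29°  ✓
  (4,5): δ = 115.89°  ·
  (4,6): δ = 75.95°  ·
  (5,6): δ = 140.06°  ·
antipodal pairs: 8

count = 8; pairs: (0,2), (0,3), (0,4), (1,5), (1,6), (2,5), (2,6), (3,6)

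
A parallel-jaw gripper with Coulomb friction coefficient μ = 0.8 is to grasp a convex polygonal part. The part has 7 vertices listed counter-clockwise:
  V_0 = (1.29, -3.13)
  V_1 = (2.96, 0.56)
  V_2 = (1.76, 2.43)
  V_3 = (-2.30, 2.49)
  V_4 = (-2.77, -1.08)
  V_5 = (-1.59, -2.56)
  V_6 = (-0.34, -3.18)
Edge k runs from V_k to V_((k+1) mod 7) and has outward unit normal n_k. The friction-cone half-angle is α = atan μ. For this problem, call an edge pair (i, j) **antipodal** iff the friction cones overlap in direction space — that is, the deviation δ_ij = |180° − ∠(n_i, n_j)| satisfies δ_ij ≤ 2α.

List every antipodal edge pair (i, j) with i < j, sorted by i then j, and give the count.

count = 10; pairs: (0,2), (0,3), (0,4), (1,3), (1,4), (1,5), (1,6), (2,4), (2,5), (2,6)

α = atan 0.8 = 38.66°;  2α = 77.32°
n_0 = (+0.9110, -0.4123)
n_1 = (+0.8416, +0.5401)
n_2 = (+0.0148, +0.9999)
n_3 = (-0.9914, +0.1305)
n_4 = (-0.7819, -0.6234)
n_5 = (-0.4443, -0.8959)
n_6 = (+0.0307, -0.9995)
  (0,1): δ = 122.96°  ·
  (0,2): δ = 66.50°  ✓
  (0,3): δ = 16.85°  ✓
  (0,4): δ = 62.92°  ✓
  (0,5): δ = 87.97°  ·
  (0,6): δ = 116.11°  ·
  (1,2): δ = 123.54°  ·
  (1,3): δ = 40.19°  ✓
  (1,4): δ = 5.88°  ✓
  (1,5): δ = 30.93°  ✓
  (1,6): δ = 59.07°  ✓
  (2,3): δ = 96.65°  ·
  (2,4): δ = 50.59°  ✓
  (2,5): δ = 25.53°  ✓
  (2,6): δ = 2.60°  ✓
  (3,4): δ = 133.93°  ·
  (3,5): δ = 108.88°  ·
  (3,6): δ = 80.74°  ·
  (4,5): δ = 154.95°  ·
  (4,6): δ = 126.81°  ·
  (5,6): δ = 151.86°  ·
antipodal pairs: 10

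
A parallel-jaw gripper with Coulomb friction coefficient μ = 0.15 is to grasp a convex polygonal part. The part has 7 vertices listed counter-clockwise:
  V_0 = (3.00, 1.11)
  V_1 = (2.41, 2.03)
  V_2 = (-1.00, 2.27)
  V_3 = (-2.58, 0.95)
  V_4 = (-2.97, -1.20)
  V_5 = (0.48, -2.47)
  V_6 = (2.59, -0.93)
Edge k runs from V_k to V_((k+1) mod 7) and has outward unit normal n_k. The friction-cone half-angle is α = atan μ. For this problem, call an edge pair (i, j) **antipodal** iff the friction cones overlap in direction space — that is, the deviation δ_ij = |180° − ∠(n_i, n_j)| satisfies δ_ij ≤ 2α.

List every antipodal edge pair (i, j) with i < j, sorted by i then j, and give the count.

count = 3; pairs: (1,4), (2,5), (3,6)

α = atan 0.15 = 8.53°;  2α = 17.06°
n_0 = (+0.8418, +0.5398)
n_1 = (+0.0702, +0.9975)
n_2 = (-0.6411, +0.7674)
n_3 = (-0.9839, +0.1785)
n_4 = (-0.3455, -0.9384)
n_5 = (+0.5895, -0.8077)
n_6 = (+0.9804, -0.1970)
  (0,1): δ = 126.70°  ·
  (0,2): δ = 82.80°  ·
  (0,3): δ = 42.95°  ·
  (0,4): δ = 37.12°  ·
  (0,5): δ = 93.45°  ·
  (0,6): δ = 135.96°  ·
  (1,2): δ = 136.10°  ·
  (1,3): δ = 96.26°  ·
  (1,4): δ = 16.18°  ✓
  (1,5): δ = 40.15°  ·
  (1,6): δ = 82.66°  ·
  (2,3): δ = 140.16°  ·
  (2,4): δ = 60.09°  ·
  (2,5): δ = 3.75°  ✓
  (2,6): δ = 38.76°  ·
  (3,4): δ = 99.93°  ·
  (3,5): δ = 43.59°  ·
  (3,6): δ = 1.08°  ✓
  (4,5): δ = 123.67°  ·
  (4,6): δ = 81.15°  ·
  (5,6): δ = 137.49°  ·
antipodal pairs: 3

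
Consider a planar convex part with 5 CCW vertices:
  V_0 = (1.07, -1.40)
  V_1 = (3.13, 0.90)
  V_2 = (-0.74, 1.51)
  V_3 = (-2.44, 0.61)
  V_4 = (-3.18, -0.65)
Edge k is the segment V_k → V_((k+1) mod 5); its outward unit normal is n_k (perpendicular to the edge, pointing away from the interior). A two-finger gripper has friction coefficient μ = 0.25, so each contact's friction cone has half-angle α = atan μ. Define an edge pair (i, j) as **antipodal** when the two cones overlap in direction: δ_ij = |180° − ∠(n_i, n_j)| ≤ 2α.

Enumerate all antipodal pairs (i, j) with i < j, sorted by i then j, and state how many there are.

count = 3; pairs: (0,2), (0,3), (1,4)

α = atan 0.25 = 14.04°;  2α = 28.07°
n_0 = (+0.7449, -0.6672)
n_1 = (+0.1557, +0.9878)
n_2 = (-0.4679, +0.8838)
n_3 = (-0.8623, +0.5064)
n_4 = (-0.1738, -0.9848)
  (0,1): δ = 57.11°  ·
  (0,2): δ = 20.25°  ✓
  (0,3): δ = 11.42°  ✓
  (0,4): δ = 121.84°  ·
  (1,2): δ = 143.15°  ·
  (1,3): δ = 111.47°  ·
  (1,4): δ = 1.05°  ✓
  (2,3): δ = 148.32°  ·
  (2,4): δ = 37.91°  ·
  (3,4): δ = 69.58°  ·
antipodal pairs: 3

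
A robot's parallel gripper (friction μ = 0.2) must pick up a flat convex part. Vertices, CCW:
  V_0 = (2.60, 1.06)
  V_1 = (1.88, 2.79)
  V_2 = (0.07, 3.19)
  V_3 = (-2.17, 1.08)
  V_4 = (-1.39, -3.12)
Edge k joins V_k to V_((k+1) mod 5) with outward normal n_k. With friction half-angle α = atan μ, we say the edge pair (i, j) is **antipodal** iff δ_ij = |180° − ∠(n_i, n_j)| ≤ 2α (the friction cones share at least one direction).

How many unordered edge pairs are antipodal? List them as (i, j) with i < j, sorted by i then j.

count = 2; pairs: (0,3), (2,4)

α = atan 0.2 = 11.31°;  2α = 22.62°
n_0 = (+0.9232, +0.3842)
n_1 = (+0.2158, +0.9764)
n_2 = (-0.6857, +0.7279)
n_3 = (-0.9832, -0.1826)
n_4 = (+0.7234, -0.6905)
  (0,1): δ = 125.06°  ·
  (0,2): δ = 69.31°  ·
  (0,3): δ = 12.08°  ✓
  (0,4): δ = 113.74°  ·
  (1,2): δ = 124.25°  ·
  (1,3): δ = 67.02°  ·
  (1,4): δ = 58.79°  ·
  (2,3): δ = 122.77°  ·
  (2,4): δ = 3.04°  ✓
  (3,4): δ = 54.19°  ·
antipodal pairs: 2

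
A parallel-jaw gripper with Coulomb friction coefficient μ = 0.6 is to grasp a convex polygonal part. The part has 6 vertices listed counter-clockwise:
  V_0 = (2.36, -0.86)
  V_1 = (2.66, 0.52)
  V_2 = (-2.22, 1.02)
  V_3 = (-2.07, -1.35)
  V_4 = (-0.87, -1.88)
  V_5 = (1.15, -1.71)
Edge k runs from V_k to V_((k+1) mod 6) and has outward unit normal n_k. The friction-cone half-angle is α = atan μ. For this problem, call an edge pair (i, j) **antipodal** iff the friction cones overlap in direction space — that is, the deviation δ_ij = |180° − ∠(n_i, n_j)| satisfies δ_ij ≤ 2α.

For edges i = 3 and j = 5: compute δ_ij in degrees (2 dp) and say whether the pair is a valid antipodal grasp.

δ = 121.08°, invalid

α = atan 0.6 = 30.96°;  2α = 61.93°
edge 3: e_3 = (+1.20, -0.53);  n_3 = (-0.4040, -0.9148)
edge 5: e_5 = (+1.21, +0.85);  n_5 = (+0.5748, -0.8183)
∠(n_3, n_5) = 58.92°
δ = |180° − 58.92°| = 121.08°
121.08° > 2α = 61.93°  →  invalid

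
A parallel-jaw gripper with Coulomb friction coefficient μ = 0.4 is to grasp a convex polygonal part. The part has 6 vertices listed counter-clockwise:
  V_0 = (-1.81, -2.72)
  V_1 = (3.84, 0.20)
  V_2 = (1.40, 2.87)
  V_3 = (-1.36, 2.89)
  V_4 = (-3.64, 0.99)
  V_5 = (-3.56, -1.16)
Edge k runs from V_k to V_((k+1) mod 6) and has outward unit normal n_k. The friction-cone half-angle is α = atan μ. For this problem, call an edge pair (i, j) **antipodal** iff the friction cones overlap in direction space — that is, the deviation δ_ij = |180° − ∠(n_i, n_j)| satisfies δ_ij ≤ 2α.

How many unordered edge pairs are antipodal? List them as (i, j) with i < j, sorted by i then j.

count = 5; pairs: (0,2), (0,3), (1,4), (1,5), (2,5)

α = atan 0.4 = 21.80°;  2α = 43.60°
n_0 = (+0.4591, -0.8884)
n_1 = (+0.7382, +0.6746)
n_2 = (+0.0072, +1.0000)
n_3 = (-0.6402, +0.7682)
n_4 = (-0.9993, -0.0372)
n_5 = (-0.6654, -0.7465)
  (0,1): δ = 74.91°  ·
  (0,2): δ = 27.75°  ✓
  (0,3): δ = 12.48°  ✓
  (0,4): δ = 64.80°  ·
  (0,5): δ = 110.95°  ·
  (1,2): δ = 132.84°  ·
  (1,3): δ = 92.62°  ·
  (1,4): δ = 40.29°  ✓
  (1,5): δ = 5.86°  ✓
  (2,3): δ = 139.78°  ·
  (2,4): δ = 87.45°  ·
  (2,5): δ = 41.30°  ✓
  (3,4): δ = 127.67°  ·
  (3,5): δ = 81.52°  ·
  (4,5): δ = 133.85°  ·
antipodal pairs: 5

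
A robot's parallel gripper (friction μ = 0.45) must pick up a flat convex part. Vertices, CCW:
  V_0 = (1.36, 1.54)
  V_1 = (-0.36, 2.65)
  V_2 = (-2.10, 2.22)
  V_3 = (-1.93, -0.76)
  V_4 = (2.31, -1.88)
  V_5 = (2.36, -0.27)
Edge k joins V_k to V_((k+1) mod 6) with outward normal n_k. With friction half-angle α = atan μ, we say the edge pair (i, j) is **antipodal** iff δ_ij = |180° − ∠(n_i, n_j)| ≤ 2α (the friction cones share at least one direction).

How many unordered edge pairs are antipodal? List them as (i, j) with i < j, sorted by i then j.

count = 5; pairs: (0,3), (1,3), (2,4), (2,5), (3,5)

α = atan 0.45 = 24.23°;  2α = 48.46°
n_0 = (+0.5422, +0.8402)
n_1 = (-0.2399, +0.9708)
n_2 = (-0.9984, -0.0570)
n_3 = (-0.2554, -0.9668)
n_4 = (+0.9995, -0.0310)
n_5 = (+0.8753, +0.4836)
  (0,1): δ = 133.28°  ·
  (0,2): δ = 53.90°  ·
  (0,3): δ = 18.04°  ✓
  (0,4): δ = 121.06°  ·
  (0,5): δ = 151.76°  ·
  (1,2): δ = 100.62°  ·
  (1,3): δ = 28.68°  ✓
  (1,4): δ = 74.34°  ·
  (1,5): δ = 105.04°  ·
  (2,3): δ = 108.06°  ·
  (2,4): δ = 5.04°  ✓
  (2,5): δ = 25.66°  ✓
  (3,4): δ = 76.98°  ·
  (3,5): δ = 46.28°  ✓
  (4,5): δ = 149.30°  ·
antipodal pairs: 5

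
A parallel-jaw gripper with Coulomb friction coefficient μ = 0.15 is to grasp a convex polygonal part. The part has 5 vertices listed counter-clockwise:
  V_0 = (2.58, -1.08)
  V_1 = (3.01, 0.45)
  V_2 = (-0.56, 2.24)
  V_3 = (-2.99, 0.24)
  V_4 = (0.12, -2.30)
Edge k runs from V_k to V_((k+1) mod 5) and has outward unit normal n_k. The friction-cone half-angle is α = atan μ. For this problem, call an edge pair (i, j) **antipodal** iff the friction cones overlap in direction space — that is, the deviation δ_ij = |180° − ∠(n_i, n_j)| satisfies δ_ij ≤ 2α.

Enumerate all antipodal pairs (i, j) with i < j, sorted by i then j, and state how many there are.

count = 2; pairs: (1,3), (2,4)

α = atan 0.15 = 8.53°;  2α = 17.06°
n_0 = (+0.9627, -0.2706)
n_1 = (+0.4482, +0.8939)
n_2 = (-0.6355, +0.7721)
n_3 = (-0.6326, -0.7745)
n_4 = (+0.4443, -0.8959)
  (0,1): δ = 100.93°  ·
  (0,2): δ = 34.85°  ·
  (0,3): δ = 66.46°  ·
  (0,4): δ = 132.08°  ·
  (1,2): δ = 113.91°  ·
  (1,3): δ = 12.61°  ✓
  (1,4): δ = 53.01°  ·
  (2,3): δ = 78.70°  ·
  (2,4): δ = 13.08°  ✓
  (3,4): δ = 114.38°  ·
antipodal pairs: 2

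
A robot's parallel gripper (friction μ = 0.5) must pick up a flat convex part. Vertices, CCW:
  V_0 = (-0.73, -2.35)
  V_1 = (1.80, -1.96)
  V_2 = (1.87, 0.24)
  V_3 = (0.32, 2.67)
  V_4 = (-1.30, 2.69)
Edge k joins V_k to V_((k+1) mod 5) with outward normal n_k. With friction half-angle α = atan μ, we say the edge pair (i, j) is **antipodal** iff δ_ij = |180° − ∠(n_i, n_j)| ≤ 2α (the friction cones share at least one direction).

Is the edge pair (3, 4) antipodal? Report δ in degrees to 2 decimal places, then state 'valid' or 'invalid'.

α = atan 0.5 = 26.57°;  2α = 53.13°
edge 3: e_3 = (-1.62, +0.02);  n_3 = (+0.0123, +0.9999)
edge 4: e_4 = (+0.57, -5.04);  n_4 = (-0.9937, -0.1124)
∠(n_3, n_4) = 97.16°
δ = |180° − 97.16°| = 82.84°
82.84° > 2α = 53.13°  →  invalid

δ = 82.84°, invalid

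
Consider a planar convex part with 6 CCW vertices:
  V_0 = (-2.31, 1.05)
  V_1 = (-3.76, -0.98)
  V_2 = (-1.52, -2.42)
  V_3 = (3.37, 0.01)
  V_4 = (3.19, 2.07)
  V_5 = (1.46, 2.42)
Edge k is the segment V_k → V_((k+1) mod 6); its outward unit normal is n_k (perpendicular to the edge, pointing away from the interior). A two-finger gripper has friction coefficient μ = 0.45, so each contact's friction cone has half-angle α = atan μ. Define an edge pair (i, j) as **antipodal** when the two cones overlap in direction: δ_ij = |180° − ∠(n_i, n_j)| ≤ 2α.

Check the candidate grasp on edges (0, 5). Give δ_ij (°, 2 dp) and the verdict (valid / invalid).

α = atan 0.45 = 24.23°;  2α = 48.46°
edge 0: e_0 = (-1.45, -2.03);  n_0 = (-0.8137, +0.5812)
edge 5: e_5 = (-3.77, -1.37);  n_5 = (-0.3415, +0.9399)
∠(n_0, n_5) = 34.49°
δ = |180° − 34.49°| = 145.51°
145.51° > 2α = 48.46°  →  invalid

δ = 145.51°, invalid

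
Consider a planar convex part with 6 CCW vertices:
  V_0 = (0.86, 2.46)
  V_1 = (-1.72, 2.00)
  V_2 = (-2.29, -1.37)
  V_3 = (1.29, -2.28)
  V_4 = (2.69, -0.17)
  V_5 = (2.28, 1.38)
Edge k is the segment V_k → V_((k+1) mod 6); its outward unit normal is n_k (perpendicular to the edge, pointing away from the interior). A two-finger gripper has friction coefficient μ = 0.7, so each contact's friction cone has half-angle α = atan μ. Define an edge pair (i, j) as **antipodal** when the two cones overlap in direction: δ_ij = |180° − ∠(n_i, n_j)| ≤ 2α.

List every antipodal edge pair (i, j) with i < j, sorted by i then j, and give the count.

α = atan 0.7 = 34.99°;  2α = 69.98°
n_0 = (-0.1755, +0.9845)
n_1 = (-0.9860, +0.1668)
n_2 = (-0.2464, -0.9692)
n_3 = (+0.8333, -0.5529)
n_4 = (+0.9668, +0.2557)
n_5 = (+0.6054, +0.7959)
  (0,1): δ = 109.71°  ·
  (0,2): δ = 24.37°  ✓
  (0,3): δ = 46.33°  ✓
  (0,4): δ = 94.71°  ·
  (0,5): δ = 132.64°  ·
  (1,2): δ = 94.66°  ·
  (1,3): δ = 23.96°  ✓
  (1,4): δ = 24.42°  ✓
  (1,5): δ = 62.34°  ✓
  (2,3): δ = 109.30°  ·
  (2,4): δ = 60.92°  ✓
  (2,5): δ = 22.99°  ✓
  (3,4): δ = 131.62°  ·
  (3,5): δ = 93.69°  ·
  (4,5): δ = 142.07°  ·
antipodal pairs: 7

count = 7; pairs: (0,2), (0,3), (1,3), (1,4), (1,5), (2,4), (2,5)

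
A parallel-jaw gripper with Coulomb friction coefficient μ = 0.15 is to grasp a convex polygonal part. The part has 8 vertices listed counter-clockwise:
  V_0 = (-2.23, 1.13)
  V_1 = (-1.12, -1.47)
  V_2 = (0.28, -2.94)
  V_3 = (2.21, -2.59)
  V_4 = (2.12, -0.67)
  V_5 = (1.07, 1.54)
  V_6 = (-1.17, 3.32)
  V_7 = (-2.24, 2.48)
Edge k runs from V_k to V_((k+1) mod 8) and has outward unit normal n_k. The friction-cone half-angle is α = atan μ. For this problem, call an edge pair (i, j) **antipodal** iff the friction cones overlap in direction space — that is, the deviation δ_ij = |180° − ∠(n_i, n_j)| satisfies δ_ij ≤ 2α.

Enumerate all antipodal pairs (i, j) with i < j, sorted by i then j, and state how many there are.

α = atan 0.15 = 8.53°;  2α = 17.06°
n_0 = (-0.9197, -0.3926)
n_1 = (-0.7241, -0.6897)
n_2 = (+0.1784, -0.9840)
n_3 = (+0.9989, +0.0468)
n_4 = (+0.9032, +0.4291)
n_5 = (+0.6221, +0.7829)
n_6 = (-0.6175, +0.7866)
n_7 = (-1.0000, -0.0074)
  (0,1): δ = 159.52°  ·
  (0,2): δ = 102.84°  ·
  (0,3): δ = 20.43°  ·
  (0,4): δ = 2.29°  ✓
  (0,5): δ = 28.41°  ·
  (0,6): δ = 105.01°  ·
  (0,7): δ = 157.31°  ·
  (1,2): δ = 123.32°  ·
  (1,3): δ = 40.92°  ·
  (1,4): δ = 18.19°  ·
  (1,5): δ = 7.93°  ✓
  (1,6): δ = 84.53°  ·
  (1,7): δ = 136.82°  ·
  (2,3): δ = 97.59°  ·
  (2,4): δ = 74.87°  ·
  (2,5): δ = 48.75°  ·
  (2,6): δ = 27.85°  ·
  (2,7): δ = 80.15°  ·
  (3,4): δ = 157.27°  ·
  (3,5): δ = 131.16°  ·
  (3,6): δ = 54.55°  ·
  (3,7): δ = 2.26°  ✓
  (4,5): δ = 153.89°  ·
  (4,6): δ = 77.28°  ·
  (4,7): δ = 24.99°  ·
  (5,6): δ = 103.39°  ·
  (5,7): δ = 51.10°  ·
  (6,7): δ = 127.71°  ·
antipodal pairs: 3

count = 3; pairs: (0,4), (1,5), (3,7)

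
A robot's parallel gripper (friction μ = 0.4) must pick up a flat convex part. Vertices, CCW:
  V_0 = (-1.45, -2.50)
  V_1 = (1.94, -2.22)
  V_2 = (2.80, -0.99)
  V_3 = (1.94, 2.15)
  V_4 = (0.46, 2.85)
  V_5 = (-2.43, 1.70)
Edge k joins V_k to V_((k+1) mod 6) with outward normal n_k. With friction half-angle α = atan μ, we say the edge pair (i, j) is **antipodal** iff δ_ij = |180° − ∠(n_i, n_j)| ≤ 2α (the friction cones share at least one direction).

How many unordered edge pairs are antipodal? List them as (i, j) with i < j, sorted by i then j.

count = 4; pairs: (0,3), (0,4), (1,4), (2,5)

α = atan 0.4 = 21.80°;  2α = 43.60°
n_0 = (+0.0823, -0.9966)
n_1 = (+0.8195, -0.5730)
n_2 = (+0.9645, +0.2642)
n_3 = (+0.4276, +0.9040)
n_4 = (-0.3697, +0.9291)
n_5 = (-0.9738, -0.2272)
  (0,1): δ = 129.68°  ·
  (0,2): δ = 79.40°  ·
  (0,3): δ = 30.03°  ✓
  (0,4): δ = 16.98°  ✓
  (0,5): δ = 98.41°  ·
  (1,2): δ = 129.72°  ·
  (1,3): δ = 80.35°  ·
  (1,4): δ = 33.34°  ✓
  (1,5): δ = 48.09°  ·
  (2,3): δ = 130.63°  ·
  (2,4): δ = 83.62°  ·
  (2,5): δ = 2.18°  ✓
  (3,4): δ = 132.99°  ·
  (3,5): δ = 51.55°  ·
  (4,5): δ = 98.56°  ·
antipodal pairs: 4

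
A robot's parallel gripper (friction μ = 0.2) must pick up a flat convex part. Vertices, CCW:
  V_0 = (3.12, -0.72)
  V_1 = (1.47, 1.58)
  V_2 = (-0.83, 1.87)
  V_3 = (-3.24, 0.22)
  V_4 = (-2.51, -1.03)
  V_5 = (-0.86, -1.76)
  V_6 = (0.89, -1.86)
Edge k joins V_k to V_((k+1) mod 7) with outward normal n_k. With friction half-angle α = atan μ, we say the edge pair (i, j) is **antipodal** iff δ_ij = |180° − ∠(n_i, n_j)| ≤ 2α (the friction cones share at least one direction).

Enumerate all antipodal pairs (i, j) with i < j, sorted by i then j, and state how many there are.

α = atan 0.2 = 11.31°;  2α = 22.62°
n_0 = (+0.8125, +0.5829)
n_1 = (+0.1251, +0.9921)
n_2 = (-0.5649, +0.8251)
n_3 = (-0.8635, -0.5043)
n_4 = (-0.4046, -0.9145)
n_5 = (-0.0570, -0.9984)
n_6 = (+0.4552, -0.8904)
  (0,1): δ = 132.84°  ·
  (0,2): δ = 91.26°  ·
  (0,3): δ = 5.37°  ✓
  (0,4): δ = 30.48°  ·
  (0,5): δ = 51.07°  ·
  (0,6): δ = 81.42°  ·
  (1,2): δ = 138.42°  ·
  (1,3): δ = 52.53°  ·
  (1,4): δ = 16.68°  ✓
  (1,5): δ = 3.92°  ✓
  (1,6): δ = 34.26°  ·
  (2,3): δ = 94.11°  ·
  (2,4): δ = 58.26°  ·
  (2,5): δ = 37.67°  ·
  (2,6): δ = 7.32°  ✓
  (3,4): δ = 144.15°  ·
  (3,5): δ = 123.56°  ·
  (3,6): δ = 93.21°  ·
  (4,5): δ = 159.40°  ·
  (4,6): δ = 129.06°  ·
  (5,6): δ = 149.65°  ·
antipodal pairs: 4

count = 4; pairs: (0,3), (1,4), (1,5), (2,6)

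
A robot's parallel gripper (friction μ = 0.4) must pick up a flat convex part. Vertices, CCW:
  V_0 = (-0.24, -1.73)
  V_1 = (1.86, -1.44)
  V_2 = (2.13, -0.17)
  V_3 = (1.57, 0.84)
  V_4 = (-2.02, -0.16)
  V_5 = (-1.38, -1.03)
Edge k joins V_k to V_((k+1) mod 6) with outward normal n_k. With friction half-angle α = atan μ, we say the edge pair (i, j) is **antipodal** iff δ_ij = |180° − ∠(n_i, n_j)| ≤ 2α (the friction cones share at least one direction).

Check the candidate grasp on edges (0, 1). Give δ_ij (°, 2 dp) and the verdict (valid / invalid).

δ = 109.86°, invalid

α = atan 0.4 = 21.80°;  2α = 43.60°
edge 0: e_0 = (+2.10, +0.29);  n_0 = (+0.1368, -0.9906)
edge 1: e_1 = (+0.27, +1.27);  n_1 = (+0.9781, -0.2080)
∠(n_0, n_1) = 70.14°
δ = |180° − 70.14°| = 109.86°
109.86° > 2α = 43.60°  →  invalid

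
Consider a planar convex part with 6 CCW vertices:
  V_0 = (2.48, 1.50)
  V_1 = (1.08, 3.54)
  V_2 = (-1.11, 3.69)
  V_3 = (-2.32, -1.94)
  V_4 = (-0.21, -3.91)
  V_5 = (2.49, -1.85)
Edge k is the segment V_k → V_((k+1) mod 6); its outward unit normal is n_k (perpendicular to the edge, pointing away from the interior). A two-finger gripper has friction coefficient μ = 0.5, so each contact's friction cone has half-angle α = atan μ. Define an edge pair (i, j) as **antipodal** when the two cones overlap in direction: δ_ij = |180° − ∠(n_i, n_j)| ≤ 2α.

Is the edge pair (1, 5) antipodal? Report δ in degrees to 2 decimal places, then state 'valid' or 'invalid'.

α = atan 0.5 = 26.57°;  2α = 53.13°
edge 1: e_1 = (-2.19, +0.15);  n_1 = (+0.0683, +0.9977)
edge 5: e_5 = (-0.01, +3.35);  n_5 = (+1.0000, +0.0030)
∠(n_1, n_5) = 85.91°
δ = |180° − 85.91°| = 94.09°
94.09° > 2α = 53.13°  →  invalid

δ = 94.09°, invalid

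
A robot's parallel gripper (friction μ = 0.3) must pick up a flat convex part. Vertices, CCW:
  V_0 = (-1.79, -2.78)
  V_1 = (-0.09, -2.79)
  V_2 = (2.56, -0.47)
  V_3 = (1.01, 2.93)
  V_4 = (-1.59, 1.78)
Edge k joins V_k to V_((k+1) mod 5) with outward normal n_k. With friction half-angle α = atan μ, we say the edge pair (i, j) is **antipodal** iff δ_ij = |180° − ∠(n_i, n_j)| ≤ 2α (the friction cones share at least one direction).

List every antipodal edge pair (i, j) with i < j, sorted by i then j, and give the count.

count = 3; pairs: (0,3), (1,3), (2,4)

α = atan 0.3 = 16.70°;  2α = 33.40°
n_0 = (-0.0059, -1.0000)
n_1 = (+0.6587, -0.7524)
n_2 = (+0.9099, +0.4148)
n_3 = (-0.4045, +0.9145)
n_4 = (-0.9990, +0.0438)
  (0,1): δ = 138.46°  ·
  (0,2): δ = 65.16°  ·
  (0,3): δ = 24.20°  ✓
  (0,4): δ = 87.83°  ·
  (1,2): δ = 106.69°  ·
  (1,3): δ = 17.34°  ✓
  (1,4): δ = 46.29°  ·
  (2,3): δ = 90.65°  ·
  (2,4): δ = 27.02°  ✓
  (3,4): δ = 116.37°  ·
antipodal pairs: 3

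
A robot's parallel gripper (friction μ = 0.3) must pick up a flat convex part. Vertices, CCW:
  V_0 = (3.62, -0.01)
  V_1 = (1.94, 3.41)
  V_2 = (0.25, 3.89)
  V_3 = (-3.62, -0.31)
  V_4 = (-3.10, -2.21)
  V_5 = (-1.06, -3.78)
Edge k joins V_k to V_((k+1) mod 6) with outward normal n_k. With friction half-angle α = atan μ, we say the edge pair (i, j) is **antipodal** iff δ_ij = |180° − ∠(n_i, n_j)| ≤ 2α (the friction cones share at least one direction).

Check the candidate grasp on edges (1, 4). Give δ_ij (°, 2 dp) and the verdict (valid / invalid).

α = atan 0.3 = 16.70°;  2α = 33.40°
edge 1: e_1 = (-1.69, +0.48);  n_1 = (+0.2732, +0.9620)
edge 4: e_4 = (+2.04, -1.57);  n_4 = (-0.6099, -0.7925)
∠(n_1, n_4) = 158.27°
δ = |180° − 158.27°| = 21.73°
21.73° ≤ 2α = 33.40°  →  valid

δ = 21.73°, valid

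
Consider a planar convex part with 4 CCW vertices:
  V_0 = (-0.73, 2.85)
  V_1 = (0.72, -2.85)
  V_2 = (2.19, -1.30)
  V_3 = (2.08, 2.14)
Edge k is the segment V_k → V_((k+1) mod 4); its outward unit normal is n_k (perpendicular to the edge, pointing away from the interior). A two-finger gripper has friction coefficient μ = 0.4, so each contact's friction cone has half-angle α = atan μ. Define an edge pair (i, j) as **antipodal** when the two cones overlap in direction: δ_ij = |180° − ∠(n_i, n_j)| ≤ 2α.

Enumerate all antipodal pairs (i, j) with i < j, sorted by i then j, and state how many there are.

count = 1; pairs: (0,2)

α = atan 0.4 = 21.80°;  2α = 43.60°
n_0 = (-0.9691, -0.2465)
n_1 = (+0.7256, -0.6881)
n_2 = (+0.9995, +0.0320)
n_3 = (+0.2450, +0.9695)
  (0,1): δ = 57.76°  ·
  (0,2): δ = 12.44°  ✓
  (0,3): δ = 61.55°  ·
  (1,2): δ = 134.69°  ·
  (1,3): δ = 60.70°  ·
  (2,3): δ = 106.01°  ·
antipodal pairs: 1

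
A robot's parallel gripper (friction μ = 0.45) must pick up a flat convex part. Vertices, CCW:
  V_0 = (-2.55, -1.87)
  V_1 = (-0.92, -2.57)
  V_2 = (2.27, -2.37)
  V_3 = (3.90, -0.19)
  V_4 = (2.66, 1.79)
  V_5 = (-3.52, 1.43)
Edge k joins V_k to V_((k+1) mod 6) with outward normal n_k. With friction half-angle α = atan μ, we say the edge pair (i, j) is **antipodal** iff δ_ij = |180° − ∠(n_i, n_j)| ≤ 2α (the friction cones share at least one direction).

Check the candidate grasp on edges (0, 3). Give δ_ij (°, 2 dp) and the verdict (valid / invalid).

δ = 34.70°, valid

α = atan 0.45 = 24.23°;  2α = 48.46°
edge 0: e_0 = (+1.63, -0.70);  n_0 = (-0.3946, -0.9189)
edge 3: e_3 = (-1.24, +1.98);  n_3 = (+0.8475, +0.5308)
∠(n_0, n_3) = 145.30°
δ = |180° − 145.30°| = 34.70°
34.70° ≤ 2α = 48.46°  →  valid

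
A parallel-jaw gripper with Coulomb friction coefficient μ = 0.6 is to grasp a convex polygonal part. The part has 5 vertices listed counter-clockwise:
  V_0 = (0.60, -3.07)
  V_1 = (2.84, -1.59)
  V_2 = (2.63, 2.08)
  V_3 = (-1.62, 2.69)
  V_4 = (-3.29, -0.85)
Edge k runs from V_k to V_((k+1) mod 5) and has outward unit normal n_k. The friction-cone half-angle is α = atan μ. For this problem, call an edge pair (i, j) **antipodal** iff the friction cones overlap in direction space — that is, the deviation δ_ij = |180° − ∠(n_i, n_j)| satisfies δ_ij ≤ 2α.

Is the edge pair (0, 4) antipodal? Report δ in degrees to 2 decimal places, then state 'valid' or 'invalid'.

α = atan 0.6 = 30.96°;  2α = 61.93°
edge 0: e_0 = (+2.24, +1.48);  n_0 = (+0.5513, -0.8343)
edge 4: e_4 = (+3.89, -2.22);  n_4 = (-0.4957, -0.8685)
∠(n_0, n_4) = 63.17°
δ = |180° − 63.17°| = 116.83°
116.83° > 2α = 61.93°  →  invalid

δ = 116.83°, invalid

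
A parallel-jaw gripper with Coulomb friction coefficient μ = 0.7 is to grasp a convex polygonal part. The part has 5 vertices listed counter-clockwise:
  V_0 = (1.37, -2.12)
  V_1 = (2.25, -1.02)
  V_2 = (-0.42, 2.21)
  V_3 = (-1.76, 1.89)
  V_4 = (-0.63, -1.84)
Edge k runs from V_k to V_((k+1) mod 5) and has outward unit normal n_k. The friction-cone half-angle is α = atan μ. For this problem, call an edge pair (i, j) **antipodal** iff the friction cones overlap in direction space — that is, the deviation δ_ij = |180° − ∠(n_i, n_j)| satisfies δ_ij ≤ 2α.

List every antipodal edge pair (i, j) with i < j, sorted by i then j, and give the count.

α = atan 0.7 = 34.99°;  2α = 69.98°
n_0 = (+0.7809, -0.6247)
n_1 = (+0.7708, +0.6371)
n_2 = (-0.2323, +0.9727)
n_3 = (-0.9570, -0.2899)
n_4 = (-0.1386, -0.9903)
  (0,1): δ = 101.76°  ·
  (0,2): δ = 37.91°  ✓
  (0,3): δ = 55.51°  ✓
  (0,4): δ = 120.69°  ·
  (1,2): δ = 116.15°  ·
  (1,3): δ = 22.72°  ✓
  (1,4): δ = 42.45°  ✓
  (2,3): δ = 86.58°  ·
  (2,4): δ = 21.40°  ✓
  (3,4): δ = 114.82°  ·
antipodal pairs: 5

count = 5; pairs: (0,2), (0,3), (1,3), (1,4), (2,4)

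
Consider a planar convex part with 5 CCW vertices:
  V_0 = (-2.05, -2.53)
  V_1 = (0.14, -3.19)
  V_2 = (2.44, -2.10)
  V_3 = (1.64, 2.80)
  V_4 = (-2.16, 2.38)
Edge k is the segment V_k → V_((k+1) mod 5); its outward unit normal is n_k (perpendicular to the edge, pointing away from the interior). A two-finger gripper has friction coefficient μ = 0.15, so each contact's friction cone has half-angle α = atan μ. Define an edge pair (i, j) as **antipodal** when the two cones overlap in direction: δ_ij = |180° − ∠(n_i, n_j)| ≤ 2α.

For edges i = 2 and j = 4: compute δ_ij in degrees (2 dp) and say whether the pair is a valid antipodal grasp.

δ = 7.99°, valid

α = atan 0.15 = 8.53°;  2α = 17.06°
edge 2: e_2 = (-0.80, +4.90);  n_2 = (+0.9869, +0.1611)
edge 4: e_4 = (+0.11, -4.91);  n_4 = (-0.9997, -0.0224)
∠(n_2, n_4) = 172.01°
δ = |180° − 172.01°| = 7.99°
7.99° ≤ 2α = 17.06°  →  valid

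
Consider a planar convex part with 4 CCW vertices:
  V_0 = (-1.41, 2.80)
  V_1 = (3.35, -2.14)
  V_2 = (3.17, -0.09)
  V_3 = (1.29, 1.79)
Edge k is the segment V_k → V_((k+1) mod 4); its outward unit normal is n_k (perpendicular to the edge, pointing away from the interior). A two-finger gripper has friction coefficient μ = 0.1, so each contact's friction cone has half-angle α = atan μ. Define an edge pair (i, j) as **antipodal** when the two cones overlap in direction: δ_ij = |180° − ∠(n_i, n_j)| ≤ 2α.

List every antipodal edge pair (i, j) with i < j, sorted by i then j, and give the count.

α = atan 0.1 = 5.71°;  2α = 11.42°
n_0 = (-0.7201, -0.6939)
n_1 = (+0.9962, +0.0875)
n_2 = (+0.7071, +0.7071)
n_3 = (+0.3504, +0.9366)
  (0,1): δ = 38.92°  ·
  (0,2): δ = 1.06°  ✓
  (0,3): δ = 25.55°  ·
  (1,2): δ = 140.02°  ·
  (1,3): δ = 115.53°  ·
  (2,3): δ = 155.51°  ·
antipodal pairs: 1

count = 1; pairs: (0,2)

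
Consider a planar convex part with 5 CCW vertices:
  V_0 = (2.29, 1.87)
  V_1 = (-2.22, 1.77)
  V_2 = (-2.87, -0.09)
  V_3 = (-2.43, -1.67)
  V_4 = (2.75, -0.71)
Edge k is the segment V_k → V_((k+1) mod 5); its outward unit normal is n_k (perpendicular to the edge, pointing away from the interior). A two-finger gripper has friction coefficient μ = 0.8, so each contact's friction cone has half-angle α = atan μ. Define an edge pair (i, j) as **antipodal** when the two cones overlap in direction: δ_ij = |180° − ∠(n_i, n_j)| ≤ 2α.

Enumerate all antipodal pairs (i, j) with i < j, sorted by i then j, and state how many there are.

α = atan 0.8 = 38.66°;  2α = 77.32°
n_0 = (-0.0222, +0.9998)
n_1 = (-0.9440, +0.3299)
n_2 = (-0.9633, -0.2683)
n_3 = (+0.1822, -0.9833)
n_4 = (+0.9845, +0.1755)
  (0,1): δ = 110.53°  ·
  (0,2): δ = 75.71°  ✓
  (0,3): δ = 9.23°  ✓
  (0,4): δ = 98.84°  ·
  (1,2): δ = 145.18°  ·
  (1,3): δ = 60.24°  ✓
  (1,4): δ = 29.37°  ✓
  (2,3): δ = 95.06°  ·
  (2,4): δ = 5.45°  ✓
  (3,4): δ = 90.39°  ·
antipodal pairs: 5

count = 5; pairs: (0,2), (0,3), (1,3), (1,4), (2,4)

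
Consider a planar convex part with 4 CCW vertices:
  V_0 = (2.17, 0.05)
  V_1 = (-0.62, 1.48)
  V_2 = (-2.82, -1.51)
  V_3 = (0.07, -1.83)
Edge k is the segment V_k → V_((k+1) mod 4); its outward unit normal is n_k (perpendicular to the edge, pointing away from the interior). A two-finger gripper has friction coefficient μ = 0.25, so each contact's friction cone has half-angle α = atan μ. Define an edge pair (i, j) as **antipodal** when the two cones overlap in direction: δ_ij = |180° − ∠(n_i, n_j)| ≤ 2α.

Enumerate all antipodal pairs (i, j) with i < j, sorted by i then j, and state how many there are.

count = 2; pairs: (0,2), (1,3)

α = atan 0.25 = 14.04°;  2α = 28.07°
n_0 = (+0.4561, +0.8899)
n_1 = (-0.8055, +0.5926)
n_2 = (-0.1101, -0.9939)
n_3 = (+0.6670, -0.7451)
  (0,1): δ = 99.21°  ·
  (0,2): δ = 20.82°  ✓
  (0,3): δ = 68.97°  ·
  (1,2): δ = 59.97°  ·
  (1,3): δ = 11.82°  ✓
  (2,3): δ = 131.85°  ·
antipodal pairs: 2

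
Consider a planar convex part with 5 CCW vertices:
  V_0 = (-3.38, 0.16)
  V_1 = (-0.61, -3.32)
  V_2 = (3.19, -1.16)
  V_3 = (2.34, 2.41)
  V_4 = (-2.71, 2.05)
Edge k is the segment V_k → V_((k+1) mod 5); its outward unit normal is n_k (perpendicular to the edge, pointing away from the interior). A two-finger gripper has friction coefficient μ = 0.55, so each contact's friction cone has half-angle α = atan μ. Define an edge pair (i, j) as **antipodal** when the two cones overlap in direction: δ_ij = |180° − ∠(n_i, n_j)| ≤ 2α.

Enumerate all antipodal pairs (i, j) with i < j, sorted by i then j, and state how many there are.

count = 5; pairs: (0,2), (0,3), (1,3), (1,4), (2,4)

α = atan 0.55 = 28.81°;  2α = 57.62°
n_0 = (-0.7824, -0.6228)
n_1 = (+0.4942, -0.8694)
n_2 = (+0.9728, +0.2316)
n_3 = (-0.0711, +0.9975)
n_4 = (-0.9425, +0.3341)
  (0,1): δ = 98.90°  ·
  (0,2): δ = 25.13°  ✓
  (0,3): δ = 55.56°  ✓
  (0,4): δ = 121.96°  ·
  (1,2): δ = 106.22°  ·
  (1,3): δ = 25.54°  ✓
  (1,4): δ = 40.87°  ✓
  (2,3): δ = 99.31°  ·
  (2,4): δ = 32.91°  ✓
  (3,4): δ = 113.60°  ·
antipodal pairs: 5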